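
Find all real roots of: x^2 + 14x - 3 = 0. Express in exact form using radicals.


Using the quadratic formula: x = (-b ± sqrt(b^2 - 4ac)) / (2a)
Here a = 1, b = 14, c = -3
Discriminant = b^2 - 4ac = 14^2 - 4(1)(-3) = 196 + 12 = 208
Since discriminant = 208 > 0, there are two real roots.
x = (-14 ± 4*sqrt(13)) / 2
Simplifying: x = -7 ± 2*sqrt(13)
Numerically: x ≈ 0.2111 or x ≈ -14.2111

x = -7 + 2*sqrt(13) or x = -7 - 2*sqrt(13)


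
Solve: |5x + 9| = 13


An absolute value equation |expr| = 13 gives two cases:
Case 1: 5x + 9 = 13
  5x = 4, so x = 4/5
Case 2: 5x + 9 = -13
  5x = -22, so x = -22/5

x = -22/5, x = 4/5


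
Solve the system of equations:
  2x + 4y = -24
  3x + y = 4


Using Cramer's rule:
Determinant D = (2)(1) - (3)(4) = 2 - 12 = -10
Dx = (-24)(1) - (4)(4) = -24 - 16 = -40
Dy = (2)(4) - (3)(-24) = 8 + 72 = 80
x = Dx/D = -40/-10 = 4
y = Dy/D = 80/-10 = -8

x = 4, y = -8


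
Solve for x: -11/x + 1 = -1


Subtract 1 from both sides: -11/x = -2
Multiply both sides by x: -11 = -2 * x
Divide by -2: x = 11/2

x = 11/2


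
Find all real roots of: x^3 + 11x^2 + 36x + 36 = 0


Let p(x) = x^3 + 11x^2 + 36x + 36. By the rational root theorem (leading coefficient 1), any rational root is an integer divisor of 36: try ±1, ±2, ... in turn.
Test x = 1: value = 84 ≠ 0.
Test x = -1: value = 10 ≠ 0.
Test x = 2: value = 160 ≠ 0.
Test x = -2: value = 0 ✓, so (x + 2) is a factor.
Synthetic division by (x + 2): bring down 1; 1(-2) + 11 = 9; 9(-2) + 36 = 18; 18(-2) + 36 = 0 → quotient x^2 + 9x + 18, remainder 0.
Solve the quadratic x^2 + 9x + 18 = 0: discriminant = 9^2 - 4(1)(18) = 81 - 72 = 9.
sqrt(9) = 3, so x = (-9 ± 3)/2: x = -3 or x = -6.

x = -6, x = -3, x = -2


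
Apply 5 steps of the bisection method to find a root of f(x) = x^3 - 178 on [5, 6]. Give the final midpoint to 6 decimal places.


f(x) = x^3 - 178
f(5) = -53 < 0
f(6) = 38 > 0

Step 1: midpoint = (5.000000 + 6.000000)/2 = 5.500000
  f(5.500000) = -11.625000
  f(mid) < 0, so root is in [5.500000, 6.000000]

Step 2: midpoint = (5.500000 + 6.000000)/2 = 5.750000
  f(5.750000) = 12.109375
  f(mid) > 0, so root is in [5.500000, 5.750000]

Step 3: midpoint = (5.500000 + 5.750000)/2 = 5.625000
  f(5.625000) = -0.021484
  f(mid) < 0, so root is in [5.625000, 5.750000]

Step 4: midpoint = (5.625000 + 5.750000)/2 = 5.687500
  f(5.687500) = 5.977295
  f(mid) > 0, so root is in [5.625000, 5.687500]

Step 5: midpoint = (5.625000 + 5.687500)/2 = 5.656250
  f(5.656250) = 2.961334
  f(mid) > 0, so root is in [5.625000, 5.656250]

midpoint = 5.656250


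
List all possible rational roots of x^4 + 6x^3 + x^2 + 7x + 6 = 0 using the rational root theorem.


Rational root theorem: possible roots are ±p/q where:
  p divides the constant term (6): p ∈ {1, 2, 3, 6}
  q divides the leading coefficient (1): q ∈ {1}

All possible rational roots: -6, -3, -2, -1, 1, 2, 3, 6

-6, -3, -2, -1, 1, 2, 3, 6


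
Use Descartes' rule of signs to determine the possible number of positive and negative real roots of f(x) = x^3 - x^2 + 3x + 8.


Descartes' rule of signs:

For positive roots, count sign changes in f(x) = x^3 - x^2 + 3x + 8:
Signs of coefficients: +, -, +, +
Number of sign changes: 2
Possible positive real roots: 2, 0

For negative roots, examine f(-x) = -x^3 - x^2 - 3x + 8:
Signs of coefficients: -, -, -, +
Number of sign changes: 1
Possible negative real roots: 1

Positive roots: 2 or 0; Negative roots: 1


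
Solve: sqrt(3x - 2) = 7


Square both sides: 3x - 2 = 7^2 = 49
3x = 49 + 2 = 51
x = 17
Check: sqrt(3*17 - 2) = sqrt(49) = 7 ✓

x = 17


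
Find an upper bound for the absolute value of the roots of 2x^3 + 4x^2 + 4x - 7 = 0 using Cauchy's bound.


Cauchy's bound: all roots r satisfy |r| <= 1 + max(|a_i/a_n|) for i = 0,...,n-1
where a_n is the leading coefficient.

Coefficients: [2, 4, 4, -7]
Leading coefficient a_n = 2
Ratios |a_i/a_n|: 2, 2, 7/2
Maximum ratio: 7/2
Cauchy's bound: |r| <= 1 + 7/2 = 9/2

Upper bound = 9/2


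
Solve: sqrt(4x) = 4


Square both sides: 4x = 4^2 = 16
4x = 16 - 0 = 16
x = 4
Check: sqrt(4*4 + 0) = sqrt(16) = 4 ✓

x = 4


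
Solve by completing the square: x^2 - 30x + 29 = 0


Start: x^2 - 30x + 29 = 0
Move constant: x^2 - 30x = -29
Half of -30 is -15, squared is 225
Add 225 to both sides: x^2 - 30x + 225 = 196
(x - 15)^2 = 196
x - 15 = ±14
x = 15 + 14 = 29 or x = 15 - 14 = 1

x = 1, x = 29


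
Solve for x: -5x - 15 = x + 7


Starting with: -5x - 15 = x + 7
Move all x terms to left: (-5 - 1)x = 7 + 15
Simplify: -6x = 22
Divide both sides by -6: x = -11/3

x = -11/3


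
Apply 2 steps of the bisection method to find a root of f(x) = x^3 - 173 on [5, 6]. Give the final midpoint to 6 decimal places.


f(x) = x^3 - 173
f(5) = -48 < 0
f(6) = 43 > 0

Step 1: midpoint = (5.000000 + 6.000000)/2 = 5.500000
  f(5.500000) = -6.625000
  f(mid) < 0, so root is in [5.500000, 6.000000]

Step 2: midpoint = (5.500000 + 6.000000)/2 = 5.750000
  f(5.750000) = 17.109375
  f(mid) > 0, so root is in [5.500000, 5.750000]

midpoint = 5.750000


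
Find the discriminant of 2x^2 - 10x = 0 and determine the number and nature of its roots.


For ax^2 + bx + c = 0, discriminant D = b^2 - 4ac
Here a = 2, b = -10, c = 0
D = (-10)^2 - 4(2)(0) = 100 - 0 = 100

D = 100 > 0 and is a perfect square (sqrt = 10)
The equation has 2 distinct real rational roots.

Discriminant = 100, 2 distinct real rational roots


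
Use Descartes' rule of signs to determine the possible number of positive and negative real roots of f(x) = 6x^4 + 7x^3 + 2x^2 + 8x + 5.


Descartes' rule of signs:

For positive roots, count sign changes in f(x) = 6x^4 + 7x^3 + 2x^2 + 8x + 5:
Signs of coefficients: +, +, +, +, +
Number of sign changes: 0
Possible positive real roots: 0

For negative roots, examine f(-x) = 6x^4 - 7x^3 + 2x^2 - 8x + 5:
Signs of coefficients: +, -, +, -, +
Number of sign changes: 4
Possible negative real roots: 4, 2, 0

Positive roots: 0; Negative roots: 4 or 2 or 0


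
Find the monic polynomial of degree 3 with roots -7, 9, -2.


A monic polynomial with roots -7, 9, -2 is:
p(x) = (x + 7)(x - 9)(x + 2)
After multiplying by (x + 7): x + 7
After multiplying by (x - 9): x^2 - 2x - 63
After multiplying by (x + 2): x^3 - 67x - 126

x^3 - 67x - 126


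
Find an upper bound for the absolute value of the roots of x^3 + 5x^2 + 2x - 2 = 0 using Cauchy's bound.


Cauchy's bound: all roots r satisfy |r| <= 1 + max(|a_i/a_n|) for i = 0,...,n-1
where a_n is the leading coefficient.

Coefficients: [1, 5, 2, -2]
Leading coefficient a_n = 1
Ratios |a_i/a_n|: 5, 2, 2
Maximum ratio: 5
Cauchy's bound: |r| <= 1 + 5 = 6

Upper bound = 6


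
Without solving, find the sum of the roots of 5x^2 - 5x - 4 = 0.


By Vieta's formulas for ax^2 + bx + c = 0:
  Sum of roots = -b/a
  Product of roots = c/a

Here a = 5, b = -5, c = -4
Sum = -(-5)/5 = 1
Product = -4/5 = -4/5

Sum = 1


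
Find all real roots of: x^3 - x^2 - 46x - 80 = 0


Let p(x) = x^3 - x^2 - 46x - 80. By the rational root theorem (leading coefficient 1), any rational root is an integer divisor of 80: try ±1, ±2, ... in turn.
Test x = 1: value = -126 ≠ 0.
Test x = -1: value = -36 ≠ 0.
Test x = 2: value = -168 ≠ 0.
Test x = -2: value = 0 ✓, so (x + 2) is a factor.
Synthetic division by (x + 2): bring down 1; 1(-2) - 1 = -3; (-3)(-2) - 46 = -40; (-40)(-2) - 80 = 0 → quotient x^2 - 3x - 40, remainder 0.
Solve the quadratic x^2 - 3x - 40 = 0: discriminant = (-3)^2 - 4(1)(-40) = 9 + 160 = 169.
sqrt(169) = 13, so x = (3 ± 13)/2: x = 8 or x = -5.

x = -5, x = -2, x = 8


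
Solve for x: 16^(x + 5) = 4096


Express both sides with the same base.
4096 = 16^3
Since the bases match, equate exponents: x + 5 = 3
So x = 3 - (5) = -2

x = -2


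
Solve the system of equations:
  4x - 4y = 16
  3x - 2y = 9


Using Cramer's rule:
Determinant D = (4)(-2) - (3)(-4) = -8 + 12 = 4
Dx = (16)(-2) - (9)(-4) = -32 + 36 = 4
Dy = (4)(9) - (3)(16) = 36 - 48 = -12
x = Dx/D = 4/4 = 1
y = Dy/D = -12/4 = -3

x = 1, y = -3


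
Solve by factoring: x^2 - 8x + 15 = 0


We need two numbers that multiply to 15 and add to -8.
Those numbers are -3 and -5 (since (-3) * (-5) = 15 and (-3) + (-5) = -8).
So x^2 - 8x + 15 = (x - 3)(x - 5) = 0
Setting each factor to zero: x = 3 or x = 5

x = 3, x = 5


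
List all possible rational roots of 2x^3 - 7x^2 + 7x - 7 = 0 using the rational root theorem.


Rational root theorem: possible roots are ±p/q where:
  p divides the constant term (-7): p ∈ {1, 7}
  q divides the leading coefficient (2): q ∈ {1, 2}

All possible rational roots: -7, -7/2, -1, -1/2, 1/2, 1, 7/2, 7

-7, -7/2, -1, -1/2, 1/2, 1, 7/2, 7


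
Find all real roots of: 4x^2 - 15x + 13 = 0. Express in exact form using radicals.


Using the quadratic formula: x = (-b ± sqrt(b^2 - 4ac)) / (2a)
Here a = 4, b = -15, c = 13
Discriminant = b^2 - 4ac = (-15)^2 - 4(4)(13) = 225 - 208 = 17
Since discriminant = 17 > 0, there are two real roots.
x = (15 ± sqrt(17)) / 8
Numerically: x ≈ 2.3904 or x ≈ 1.3596

x = (15 + sqrt(17)) / 8 or x = (15 - sqrt(17)) / 8


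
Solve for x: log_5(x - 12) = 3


Convert to exponential form: x - 12 = 5^3 = 125
x = 125 + 12 = 137
Check: log_5(137 - 12) = log_5(125) = log_5(125) = 3 ✓

x = 137


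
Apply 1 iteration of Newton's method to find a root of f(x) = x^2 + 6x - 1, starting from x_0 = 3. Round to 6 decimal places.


Newton's method: x_(n+1) = x_n - f(x_n)/f'(x_n)
f(x) = x^2 + 6x - 1
f'(x) = 2x + 6

Iteration 1:
  f(3.000000) = 26.000000
  f'(3.000000) = 12.000000
  x_1 = 3.000000 - (26.000000)/(12.000000) = 0.833333

x_1 = 0.833333


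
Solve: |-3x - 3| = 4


An absolute value equation |expr| = 4 gives two cases:
Case 1: -3x - 3 = 4
  -3x = 7, so x = -7/3
Case 2: -3x - 3 = -4
  -3x = -1, so x = 1/3

x = -7/3, x = 1/3


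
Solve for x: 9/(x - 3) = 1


Multiply both sides by (x - 3): 9 = 1(x - 3)
Distribute: 9 = x - 3
x = 9 + 3 = 12
x = 12

x = 12


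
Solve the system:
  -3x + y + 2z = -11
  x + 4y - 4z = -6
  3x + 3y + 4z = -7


Using Cramer's rule. Expand each determinant along the first row.
D  = (-3)*[4*4 - (-4)*3] - 1*[1*4 - (-4)*3] + 2*[1*3 - 4*3]
  = (-3)*(28) - 1*(16) + 2*(-9) = -118
Dx = (-11)*[4*4 - (-4)*3] - 1*[(-6)*4 - (-4)*(-7)] + 2*[(-6)*3 - 4*(-7)]
  = (-11)*(28) - 1*(-52) + 2*(10) = -236
Dy = (-3)*[(-6)*4 - (-4)*(-7)] - (-11)*[1*4 - (-4)*3] + 2*[1*(-7) - (-6)*3]
  = (-3)*(-52) - (-11)*(16) + 2*(11) = 354
Dz = (-3)*[4*(-7) - (-6)*3] - 1*[1*(-7) - (-6)*3] + (-11)*[1*3 - 4*3]
  = (-3)*(-10) - 1*(11) + (-11)*(-9) = 118
x = Dx/D = -236/-118 = 2, y = Dy/D = 354/-118 = -3, z = Dz/D = 118/-118 = -1
Check eq1: (-3)(2) + (1)(-3) + (2)(-1) = -11 = -11 ✓
Check eq2: (1)(2) + (4)(-3) + (-4)(-1) = -6 = -6 ✓
Check eq3: (3)(2) + (3)(-3) + (4)(-1) = -7 = -7 ✓

x = 2, y = -3, z = -1


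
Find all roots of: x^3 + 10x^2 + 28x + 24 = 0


Let p(x) = x^3 + 10x^2 + 28x + 24. By the rational root theorem (leading coefficient 1), any rational root is an integer divisor of 24: try ±1, ±2, ... in turn.
Test x = 1: value = 63 ≠ 0.
Test x = -1: value = 5 ≠ 0.
Test x = 2: value = 128 ≠ 0.
Test x = -2: value = 0 ✓, so (x + 2) is a factor.
Synthetic division by (x + 2): bring down 1; 1(-2) + 10 = 8; 8(-2) + 28 = 12; 12(-2) + 24 = 0 → quotient x^2 + 8x + 12, remainder 0.
Solve the quadratic x^2 + 8x + 12 = 0: discriminant = 8^2 - 4(1)(12) = 64 - 48 = 16.
sqrt(16) = 4, so x = (-8 ± 4)/2: x = -2 or x = -6.
Collecting all roots found:

x = -6, x = -2 (multiplicity 2)


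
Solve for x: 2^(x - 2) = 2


Express both sides with the same base.
2 = 2^1
Since the bases match, equate exponents: x - 2 = 1
So x = 1 - (-2) = 3

x = 3


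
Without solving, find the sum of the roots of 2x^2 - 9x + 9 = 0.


By Vieta's formulas for ax^2 + bx + c = 0:
  Sum of roots = -b/a
  Product of roots = c/a

Here a = 2, b = -9, c = 9
Sum = -(-9)/2 = 9/2
Product = 9/2 = 9/2

Sum = 9/2


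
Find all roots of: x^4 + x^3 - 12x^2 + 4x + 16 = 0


Let p(x) = x^4 + x^3 - 12x^2 + 4x + 16. By the rational root theorem (leading coefficient 1), any rational root is an integer divisor of 16: try ±1, ±2, ... in turn.
Test x = 1: value = 10 ≠ 0.
Test x = -1: value = 0 ✓, so (x + 1) is a factor.
Synthetic division by (x + 1): bring down 1; 1(-1) + 1 = 0; 0(-1) - 12 = -12; (-12)(-1) + 4 = 16; 16(-1) + 16 = 0 → quotient x^3 - 12x + 16, remainder 0.
Continue with the quotient x^3 - 12x + 16 (candidates must divide 16; re-test x = -1 first in case it repeats).
Test x = -1: value = 27 ≠ 0.
Test x = 2: value = 0 ✓, so (x - 2) is a factor.
Synthetic division by (x - 2): bring down 1; 1(2) + 0 = 2; 2(2) - 12 = -8; (-8)(2) + 16 = 0 → quotient x^2 + 2x - 8, remainder 0.
Solve the quadratic x^2 + 2x - 8 = 0: discriminant = 2^2 - 4(1)(-8) = 4 + 32 = 36.
sqrt(36) = 6, so x = (-2 ± 6)/2: x = 2 or x = -4.
Collecting all roots found:

x = -4, x = -1, x = 2 (multiplicity 2)


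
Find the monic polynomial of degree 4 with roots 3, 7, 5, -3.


A monic polynomial with roots 3, 7, 5, -3 is:
p(x) = (x - 3)(x - 7)(x - 5)(x + 3)
After multiplying by (x - 3): x - 3
After multiplying by (x - 7): x^2 - 10x + 21
After multiplying by (x - 5): x^3 - 15x^2 + 71x - 105
After multiplying by (x + 3): x^4 - 12x^3 + 26x^2 + 108x - 315

x^4 - 12x^3 + 26x^2 + 108x - 315


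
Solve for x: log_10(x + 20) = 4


Convert to exponential form: x + 20 = 10^4 = 10000
x = 10000 - 20 = 9980
Check: log_10(9980 + 20) = log_10(10000) = log_10(10000) = 4 ✓

x = 9980


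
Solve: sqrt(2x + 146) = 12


Square both sides: 2x + 146 = 12^2 = 144
2x = 144 - 146 = -2
x = -1
Check: sqrt(2*(-1) + 146) = sqrt(144) = 12 ✓

x = -1


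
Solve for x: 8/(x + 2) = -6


Multiply both sides by (x + 2): 8 = -6(x + 2)
Distribute: 8 = -6x - 12
-6x = 8 + 12 = 20
x = -10/3

x = -10/3


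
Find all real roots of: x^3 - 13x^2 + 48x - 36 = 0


Let p(x) = x^3 - 13x^2 + 48x - 36. By the rational root theorem (leading coefficient 1), any rational root is an integer divisor of 36: try ±1, ±2, ... in turn.
Test x = 1: value = 0 ✓, so (x - 1) is a factor.
Synthetic division by (x - 1): bring down 1; 1(1) - 13 = -12; (-12)(1) + 48 = 36; 36(1) - 36 = 0 → quotient x^2 - 12x + 36, remainder 0.
Solve the quadratic x^2 - 12x + 36 = 0: discriminant = (-12)^2 - 4(1)(36) = 144 - 144 = 0.
Discriminant = 0, so a double root: x = 12/2 = 6.

x = 1, x = 6 (multiplicity 2)


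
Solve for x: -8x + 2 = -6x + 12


Starting with: -8x + 2 = -6x + 12
Move all x terms to left: (-8 + 6)x = 12 - 2
Simplify: -2x = 10
Divide both sides by -2: x = -5

x = -5


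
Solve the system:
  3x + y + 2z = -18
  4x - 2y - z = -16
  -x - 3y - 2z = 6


Using Cramer's rule. Expand each determinant along the first row.
D  = 3*[(-2)*(-2) - (-1)*(-3)] - 1*[4*(-2) - (-1)*(-1)] + 2*[4*(-3) - (-2)*(-1)]
  = 3*(1) - 1*(-9) + 2*(-14) = -16
Dx = (-18)*[(-2)*(-2) - (-1)*(-3)] - 1*[(-16)*(-2) - (-1)*6] + 2*[(-16)*(-3) - (-2)*6]
  = (-18)*(1) - 1*(38) + 2*(60) = 64
Dy = 3*[(-16)*(-2) - (-1)*6] - (-18)*[4*(-2) - (-1)*(-1)] + 2*[4*6 - (-16)*(-1)]
  = 3*(38) - (-18)*(-9) + 2*(8) = -32
Dz = 3*[(-2)*6 - (-16)*(-3)] - 1*[4*6 - (-16)*(-1)] + (-18)*[4*(-3) - (-2)*(-1)]
  = 3*(-60) - 1*(8) + (-18)*(-14) = 64
x = Dx/D = 64/-16 = -4, y = Dy/D = -32/-16 = 2, z = Dz/D = 64/-16 = -4
Check eq1: (3)(-4) + (1)(2) + (2)(-4) = -18 = -18 ✓
Check eq2: (4)(-4) + (-2)(2) + (-1)(-4) = -16 = -16 ✓
Check eq3: (-1)(-4) + (-3)(2) + (-2)(-4) = 6 = 6 ✓

x = -4, y = 2, z = -4


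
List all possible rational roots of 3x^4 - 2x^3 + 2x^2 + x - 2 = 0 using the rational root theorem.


Rational root theorem: possible roots are ±p/q where:
  p divides the constant term (-2): p ∈ {1, 2}
  q divides the leading coefficient (3): q ∈ {1, 3}

All possible rational roots: -2, -1, -2/3, -1/3, 1/3, 2/3, 1, 2

-2, -1, -2/3, -1/3, 1/3, 2/3, 1, 2


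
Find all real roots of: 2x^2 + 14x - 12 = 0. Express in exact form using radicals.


Using the quadratic formula: x = (-b ± sqrt(b^2 - 4ac)) / (2a)
Here a = 2, b = 14, c = -12
Discriminant = b^2 - 4ac = 14^2 - 4(2)(-12) = 196 + 96 = 292
Since discriminant = 292 > 0, there are two real roots.
x = (-14 ± 2*sqrt(73)) / 4
Simplifying: x = (-7 ± sqrt(73)) / 2
Numerically: x ≈ 0.7720 or x ≈ -7.7720

x = (-7 + sqrt(73)) / 2 or x = (-7 - sqrt(73)) / 2


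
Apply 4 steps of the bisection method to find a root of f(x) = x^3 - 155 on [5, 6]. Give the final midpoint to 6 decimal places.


f(x) = x^3 - 155
f(5) = -30 < 0
f(6) = 61 > 0

Step 1: midpoint = (5.000000 + 6.000000)/2 = 5.500000
  f(5.500000) = 11.375000
  f(mid) > 0, so root is in [5.000000, 5.500000]

Step 2: midpoint = (5.000000 + 5.500000)/2 = 5.250000
  f(5.250000) = -10.296875
  f(mid) < 0, so root is in [5.250000, 5.500000]

Step 3: midpoint = (5.250000 + 5.500000)/2 = 5.375000
  f(5.375000) = 0.287109
  f(mid) > 0, so root is in [5.250000, 5.375000]

Step 4: midpoint = (5.250000 + 5.375000)/2 = 5.312500
  f(5.312500) = -5.067139
  f(mid) < 0, so root is in [5.312500, 5.375000]

midpoint = 5.312500


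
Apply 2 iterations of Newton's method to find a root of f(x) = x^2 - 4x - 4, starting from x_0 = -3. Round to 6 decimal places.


Newton's method: x_(n+1) = x_n - f(x_n)/f'(x_n)
f(x) = x^2 - 4x - 4
f'(x) = 2x - 4

Iteration 1:
  f(-3.000000) = 17.000000
  f'(-3.000000) = -10.000000
  x_1 = -3.000000 - (17.000000)/(-10.000000) = -1.300000

Iteration 2:
  f(-1.300000) = 2.890000
  f'(-1.300000) = -6.600000
  x_2 = -1.300000 - (2.890000)/(-6.600000) = -0.862121

x_2 = -0.862121


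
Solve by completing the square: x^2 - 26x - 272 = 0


Start: x^2 - 26x - 272 = 0
Move constant: x^2 - 26x = 272
Half of -26 is -13, squared is 169
Add 169 to both sides: x^2 - 26x + 169 = 441
(x - 13)^2 = 441
x - 13 = ±21
x = 13 + 21 = 34 or x = 13 - 21 = -8

x = -8, x = 34


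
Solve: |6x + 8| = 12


An absolute value equation |expr| = 12 gives two cases:
Case 1: 6x + 8 = 12
  6x = 4, so x = 2/3
Case 2: 6x + 8 = -12
  6x = -20, so x = -10/3

x = -10/3, x = 2/3


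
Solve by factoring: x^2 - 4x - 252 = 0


We need two numbers that multiply to -252 and add to -4.
Those numbers are 14 and -18 (since 14 * (-18) = -252 and 14 + (-18) = -4).
So x^2 - 4x - 252 = (x + 14)(x - 18) = 0
Setting each factor to zero: x = -14 or x = 18

x = -14, x = 18


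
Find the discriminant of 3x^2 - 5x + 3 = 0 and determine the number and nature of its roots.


For ax^2 + bx + c = 0, discriminant D = b^2 - 4ac
Here a = 3, b = -5, c = 3
D = (-5)^2 - 4(3)(3) = 25 - 36 = -11

D = -11 < 0
The equation has no real roots (2 complex conjugate roots).

Discriminant = -11, no real roots (2 complex conjugate roots)


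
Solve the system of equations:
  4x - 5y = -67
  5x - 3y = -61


Using Cramer's rule:
Determinant D = (4)(-3) - (5)(-5) = -12 + 25 = 13
Dx = (-67)(-3) - (-61)(-5) = 201 - 305 = -104
Dy = (4)(-61) - (5)(-67) = -244 + 335 = 91
x = Dx/D = -104/13 = -8
y = Dy/D = 91/13 = 7

x = -8, y = 7


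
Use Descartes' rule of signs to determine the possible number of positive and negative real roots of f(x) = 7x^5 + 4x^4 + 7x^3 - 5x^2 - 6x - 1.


Descartes' rule of signs:

For positive roots, count sign changes in f(x) = 7x^5 + 4x^4 + 7x^3 - 5x^2 - 6x - 1:
Signs of coefficients: +, +, +, -, -, -
Number of sign changes: 1
Possible positive real roots: 1

For negative roots, examine f(-x) = -7x^5 + 4x^4 - 7x^3 - 5x^2 + 6x - 1:
Signs of coefficients: -, +, -, -, +, -
Number of sign changes: 4
Possible negative real roots: 4, 2, 0

Positive roots: 1; Negative roots: 4 or 2 or 0


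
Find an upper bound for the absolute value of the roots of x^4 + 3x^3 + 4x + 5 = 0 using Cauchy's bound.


Cauchy's bound: all roots r satisfy |r| <= 1 + max(|a_i/a_n|) for i = 0,...,n-1
where a_n is the leading coefficient.

Coefficients: [1, 3, 0, 4, 5]
Leading coefficient a_n = 1
Ratios |a_i/a_n|: 3, 0, 4, 5
Maximum ratio: 5
Cauchy's bound: |r| <= 1 + 5 = 6

Upper bound = 6


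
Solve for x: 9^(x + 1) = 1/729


Express both sides with the same base.
1/729 = 9^(-3)
Since the bases match, equate exponents: x + 1 = -3
So x = -3 - (1) = -4

x = -4


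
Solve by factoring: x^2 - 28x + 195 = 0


We need two numbers that multiply to 195 and add to -28.
Those numbers are -13 and -15 (since (-13) * (-15) = 195 and (-13) + (-15) = -28).
So x^2 - 28x + 195 = (x - 13)(x - 15) = 0
Setting each factor to zero: x = 13 or x = 15

x = 13, x = 15


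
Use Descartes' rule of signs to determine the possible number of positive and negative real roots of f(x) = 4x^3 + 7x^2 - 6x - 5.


Descartes' rule of signs:

For positive roots, count sign changes in f(x) = 4x^3 + 7x^2 - 6x - 5:
Signs of coefficients: +, +, -, -
Number of sign changes: 1
Possible positive real roots: 1

For negative roots, examine f(-x) = -4x^3 + 7x^2 + 6x - 5:
Signs of coefficients: -, +, +, -
Number of sign changes: 2
Possible negative real roots: 2, 0

Positive roots: 1; Negative roots: 2 or 0


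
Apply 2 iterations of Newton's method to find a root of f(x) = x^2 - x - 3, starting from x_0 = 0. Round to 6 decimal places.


Newton's method: x_(n+1) = x_n - f(x_n)/f'(x_n)
f(x) = x^2 - x - 3
f'(x) = 2x - 1

Iteration 1:
  f(0.000000) = -3.000000
  f'(0.000000) = -1.000000
  x_1 = 0.000000 - (-3.000000)/(-1.000000) = -3.000000

Iteration 2:
  f(-3.000000) = 9.000000
  f'(-3.000000) = -7.000000
  x_2 = -3.000000 - (9.000000)/(-7.000000) = -1.714286

x_2 = -1.714286


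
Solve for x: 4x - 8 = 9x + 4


Starting with: 4x - 8 = 9x + 4
Move all x terms to left: (4 - 9)x = 4 + 8
Simplify: -5x = 12
Divide both sides by -5: x = -12/5

x = -12/5


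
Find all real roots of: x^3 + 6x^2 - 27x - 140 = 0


Let p(x) = x^3 + 6x^2 - 27x - 140. By the rational root theorem (leading coefficient 1), any rational root is an integer divisor of 140: try ±1, ±2, ... in turn.
Test x = 1: value = -160 ≠ 0.
Test x = -1: value = -108 ≠ 0.
Test x = 2: value = -162 ≠ 0.
Test x = -2: value = -70 ≠ 0.
Test x = 4: value = -88 ≠ 0.
Test x = -4: value = 0 ✓, so (x + 4) is a factor.
Synthetic division by (x + 4): bring down 1; 1(-4) + 6 = 2; 2(-4) - 27 = -35; (-35)(-4) - 140 = 0 → quotient x^2 + 2x - 35, remainder 0.
Solve the quadratic x^2 + 2x - 35 = 0: discriminant = 2^2 - 4(1)(-35) = 4 + 140 = 144.
sqrt(144) = 12, so x = (-2 ± 12)/2: x = 5 or x = -7.

x = -7, x = -4, x = 5


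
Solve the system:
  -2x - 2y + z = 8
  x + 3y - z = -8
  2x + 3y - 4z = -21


Using Cramer's rule. Expand each determinant along the first row.
D  = (-2)*[3*(-4) - (-1)*3] - (-2)*[1*(-4) - (-1)*2] + 1*[1*3 - 3*2]
  = (-2)*(-9) - (-2)*(-2) + 1*(-3) = 11
Dx = 8*[3*(-4) - (-1)*3] - (-2)*[(-8)*(-4) - (-1)*(-21)] + 1*[(-8)*3 - 3*(-21)]
  = 8*(-9) - (-2)*(11) + 1*(39) = -11
Dy = (-2)*[(-8)*(-4) - (-1)*(-21)] - 8*[1*(-4) - (-1)*2] + 1*[1*(-21) - (-8)*2]
  = (-2)*(11) - 8*(-2) + 1*(-5) = -11
Dz = (-2)*[3*(-21) - (-8)*3] - (-2)*[1*(-21) - (-8)*2] + 8*[1*3 - 3*2]
  = (-2)*(-39) - (-2)*(-5) + 8*(-3) = 44
x = Dx/D = -11/11 = -1, y = Dy/D = -11/11 = -1, z = Dz/D = 44/11 = 4
Check eq1: (-2)(-1) + (-2)(-1) + (1)(4) = 8 = 8 ✓
Check eq2: (1)(-1) + (3)(-1) + (-1)(4) = -8 = -8 ✓
Check eq3: (2)(-1) + (3)(-1) + (-4)(4) = -21 = -21 ✓

x = -1, y = -1, z = 4


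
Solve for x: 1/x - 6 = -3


Subtract -6 from both sides: 1/x = 3
Multiply both sides by x: 1 = 3 * x
Divide by 3: x = 1/3

x = 1/3


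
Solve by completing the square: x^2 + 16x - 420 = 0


Start: x^2 + 16x - 420 = 0
Move constant: x^2 + 16x = 420
Half of 16 is 8, squared is 64
Add 64 to both sides: x^2 + 16x + 64 = 484
(x + 8)^2 = 484
x + 8 = ±22
x = -8 + 22 = 14 or x = -8 - 22 = -30

x = -30, x = 14


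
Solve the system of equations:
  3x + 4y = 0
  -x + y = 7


Using Cramer's rule:
Determinant D = (3)(1) - (-1)(4) = 3 + 4 = 7
Dx = (0)(1) - (7)(4) = 0 - 28 = -28
Dy = (3)(7) - (-1)(0) = 21 - 0 = 21
x = Dx/D = -28/7 = -4
y = Dy/D = 21/7 = 3

x = -4, y = 3


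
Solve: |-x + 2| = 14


An absolute value equation |expr| = 14 gives two cases:
Case 1: -x + 2 = 14
  -x = 12, so x = -12
Case 2: -x + 2 = -14
  -x = -16, so x = 16

x = -12, x = 16


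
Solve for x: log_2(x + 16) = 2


Convert to exponential form: x + 16 = 2^2 = 4
x = 4 - 16 = -12
Check: log_2(-12 + 16) = log_2(4) = log_2(4) = 2 ✓

x = -12


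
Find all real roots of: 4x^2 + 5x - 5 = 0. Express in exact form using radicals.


Using the quadratic formula: x = (-b ± sqrt(b^2 - 4ac)) / (2a)
Here a = 4, b = 5, c = -5
Discriminant = b^2 - 4ac = 5^2 - 4(4)(-5) = 25 + 80 = 105
Since discriminant = 105 > 0, there are two real roots.
x = (-5 ± sqrt(105)) / 8
Numerically: x ≈ 0.6559 or x ≈ -1.9059

x = (-5 + sqrt(105)) / 8 or x = (-5 - sqrt(105)) / 8


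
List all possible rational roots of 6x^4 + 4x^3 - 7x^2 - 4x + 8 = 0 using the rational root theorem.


Rational root theorem: possible roots are ±p/q where:
  p divides the constant term (8): p ∈ {1, 2, 4, 8}
  q divides the leading coefficient (6): q ∈ {1, 2, 3, 6}

All possible rational roots: -8, -4, -8/3, -2, -4/3, -1, -2/3, -1/2, -1/3, -1/6, 1/6, 1/3, 1/2, 2/3, 1, 4/3, 2, 8/3, 4, 8

-8, -4, -8/3, -2, -4/3, -1, -2/3, -1/2, -1/3, -1/6, 1/6, 1/3, 1/2, 2/3, 1, 4/3, 2, 8/3, 4, 8


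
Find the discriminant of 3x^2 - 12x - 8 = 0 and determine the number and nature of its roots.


For ax^2 + bx + c = 0, discriminant D = b^2 - 4ac
Here a = 3, b = -12, c = -8
D = (-12)^2 - 4(3)(-8) = 144 + 96 = 240

D = 240 > 0 but not a perfect square
The equation has 2 distinct real irrational roots.

Discriminant = 240, 2 distinct real irrational roots


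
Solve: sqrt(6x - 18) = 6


Square both sides: 6x - 18 = 6^2 = 36
6x = 36 + 18 = 54
x = 9
Check: sqrt(6*9 - 18) = sqrt(36) = 6 ✓

x = 9


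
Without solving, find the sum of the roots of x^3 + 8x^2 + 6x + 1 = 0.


By Vieta's formulas for x^3 + bx^2 + cx + d = 0:
  r1 + r2 + r3 = -b/a = -8
  r1*r2 + r1*r3 + r2*r3 = c/a = 6
  r1*r2*r3 = -d/a = -1


Sum = -8


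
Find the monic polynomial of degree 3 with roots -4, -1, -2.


A monic polynomial with roots -4, -1, -2 is:
p(x) = (x + 4)(x + 1)(x + 2)
After multiplying by (x + 4): x + 4
After multiplying by (x + 1): x^2 + 5x + 4
After multiplying by (x + 2): x^3 + 7x^2 + 14x + 8

x^3 + 7x^2 + 14x + 8


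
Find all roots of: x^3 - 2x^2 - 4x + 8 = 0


Let p(x) = x^3 - 2x^2 - 4x + 8. By the rational root theorem (leading coefficient 1), any rational root is an integer divisor of 8: try ±1, ±2, ... in turn.
Test x = 1: value = 3 ≠ 0.
Test x = -1: value = 9 ≠ 0.
Test x = 2: value = 0 ✓, so (x - 2) is a factor.
Synthetic division by (x - 2): bring down 1; 1(2) - 2 = 0; 0(2) - 4 = -4; (-4)(2) + 8 = 0 → quotient x^2 - 4, remainder 0.
Solve the quadratic x^2 - 4 = 0: discriminant = 0^2 - 4(1)(-4) = 0 + 16 = 16.
sqrt(16) = 4, so x = (0 ± 4)/2: x = 2 or x = -2.
Collecting all roots found:

x = -2, x = 2 (multiplicity 2)


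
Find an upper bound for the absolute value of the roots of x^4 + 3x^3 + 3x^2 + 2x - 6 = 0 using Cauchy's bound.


Cauchy's bound: all roots r satisfy |r| <= 1 + max(|a_i/a_n|) for i = 0,...,n-1
where a_n is the leading coefficient.

Coefficients: [1, 3, 3, 2, -6]
Leading coefficient a_n = 1
Ratios |a_i/a_n|: 3, 3, 2, 6
Maximum ratio: 6
Cauchy's bound: |r| <= 1 + 6 = 7

Upper bound = 7


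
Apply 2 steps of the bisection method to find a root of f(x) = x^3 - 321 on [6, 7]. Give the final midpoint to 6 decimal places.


f(x) = x^3 - 321
f(6) = -105 < 0
f(7) = 22 > 0

Step 1: midpoint = (6.000000 + 7.000000)/2 = 6.500000
  f(6.500000) = -46.375000
  f(mid) < 0, so root is in [6.500000, 7.000000]

Step 2: midpoint = (6.500000 + 7.000000)/2 = 6.750000
  f(6.750000) = -13.453125
  f(mid) < 0, so root is in [6.750000, 7.000000]

midpoint = 6.750000


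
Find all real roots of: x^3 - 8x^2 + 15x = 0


The constant term is 0, so x = 0 is a root. Factor out x:
  x(x^2 - 8x + 15) = 0
Solve the quadratic x^2 - 8x + 15 = 0: discriminant = (-8)^2 - 4(1)(15) = 64 - 60 = 4.
sqrt(4) = 2, so x = (8 ± 2)/2: x = 5 or x = 3.

x = 0, x = 3, x = 5


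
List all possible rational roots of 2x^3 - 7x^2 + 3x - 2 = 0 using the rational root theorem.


Rational root theorem: possible roots are ±p/q where:
  p divides the constant term (-2): p ∈ {1, 2}
  q divides the leading coefficient (2): q ∈ {1, 2}

All possible rational roots: -2, -1, -1/2, 1/2, 1, 2

-2, -1, -1/2, 1/2, 1, 2


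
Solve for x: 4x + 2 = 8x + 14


Starting with: 4x + 2 = 8x + 14
Move all x terms to left: (4 - 8)x = 14 - 2
Simplify: -4x = 12
Divide both sides by -4: x = -3

x = -3


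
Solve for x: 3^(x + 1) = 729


Express both sides with the same base.
729 = 3^6
Since the bases match, equate exponents: x + 1 = 6
So x = 6 - (1) = 5

x = 5


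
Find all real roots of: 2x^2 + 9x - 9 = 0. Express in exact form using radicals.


Using the quadratic formula: x = (-b ± sqrt(b^2 - 4ac)) / (2a)
Here a = 2, b = 9, c = -9
Discriminant = b^2 - 4ac = 9^2 - 4(2)(-9) = 81 + 72 = 153
Since discriminant = 153 > 0, there are two real roots.
x = (-9 ± 3*sqrt(17)) / 4
Numerically: x ≈ 0.8423 or x ≈ -5.3423

x = (-9 + 3*sqrt(17)) / 4 or x = (-9 - 3*sqrt(17)) / 4


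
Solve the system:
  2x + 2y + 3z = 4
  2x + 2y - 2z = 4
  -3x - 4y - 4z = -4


Using Cramer's rule. Expand each determinant along the first row.
D  = 2*[2*(-4) - (-2)*(-4)] - 2*[2*(-4) - (-2)*(-3)] + 3*[2*(-4) - 2*(-3)]
  = 2*(-16) - 2*(-14) + 3*(-2) = -10
Dx = 4*[2*(-4) - (-2)*(-4)] - 2*[4*(-4) - (-2)*(-4)] + 3*[4*(-4) - 2*(-4)]
  = 4*(-16) - 2*(-24) + 3*(-8) = -40
Dy = 2*[4*(-4) - (-2)*(-4)] - 4*[2*(-4) - (-2)*(-3)] + 3*[2*(-4) - 4*(-3)]
  = 2*(-24) - 4*(-14) + 3*(4) = 20
Dz = 2*[2*(-4) - 4*(-4)] - 2*[2*(-4) - 4*(-3)] + 4*[2*(-4) - 2*(-3)]
  = 2*(8) - 2*(4) + 4*(-2) = 0
x = Dx/D = -40/-10 = 4, y = Dy/D = 20/-10 = -2, z = Dz/D = 0/-10 = 0
Check eq1: (2)(4) + (2)(-2) + (3)(0) = 4 = 4 ✓
Check eq2: (2)(4) + (2)(-2) + (-2)(0) = 4 = 4 ✓
Check eq3: (-3)(4) + (-4)(-2) + (-4)(0) = -4 = -4 ✓

x = 4, y = -2, z = 0


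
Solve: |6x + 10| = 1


An absolute value equation |expr| = 1 gives two cases:
Case 1: 6x + 10 = 1
  6x = -9, so x = -3/2
Case 2: 6x + 10 = -1
  6x = -11, so x = -11/6

x = -11/6, x = -3/2


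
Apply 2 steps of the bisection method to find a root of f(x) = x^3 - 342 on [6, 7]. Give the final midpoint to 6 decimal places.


f(x) = x^3 - 342
f(6) = -126 < 0
f(7) = 1 > 0

Step 1: midpoint = (6.000000 + 7.000000)/2 = 6.500000
  f(6.500000) = -67.375000
  f(mid) < 0, so root is in [6.500000, 7.000000]

Step 2: midpoint = (6.500000 + 7.000000)/2 = 6.750000
  f(6.750000) = -34.453125
  f(mid) < 0, so root is in [6.750000, 7.000000]

midpoint = 6.750000


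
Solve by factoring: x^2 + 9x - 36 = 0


We need two numbers that multiply to -36 and add to 9.
Those numbers are -3 and 12 (since (-3) * 12 = -36 and (-3) + 12 = 9).
So x^2 + 9x - 36 = (x - 3)(x + 12) = 0
Setting each factor to zero: x = 3 or x = -12

x = -12, x = 3


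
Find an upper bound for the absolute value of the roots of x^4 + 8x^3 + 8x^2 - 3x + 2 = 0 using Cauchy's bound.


Cauchy's bound: all roots r satisfy |r| <= 1 + max(|a_i/a_n|) for i = 0,...,n-1
where a_n is the leading coefficient.

Coefficients: [1, 8, 8, -3, 2]
Leading coefficient a_n = 1
Ratios |a_i/a_n|: 8, 8, 3, 2
Maximum ratio: 8
Cauchy's bound: |r| <= 1 + 8 = 9

Upper bound = 9


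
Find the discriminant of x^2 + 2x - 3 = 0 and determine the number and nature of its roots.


For ax^2 + bx + c = 0, discriminant D = b^2 - 4ac
Here a = 1, b = 2, c = -3
D = (2)^2 - 4(1)(-3) = 4 + 12 = 16

D = 16 > 0 and is a perfect square (sqrt = 4)
The equation has 2 distinct real rational roots.

Discriminant = 16, 2 distinct real rational roots


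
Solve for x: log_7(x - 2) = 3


Convert to exponential form: x - 2 = 7^3 = 343
x = 343 + 2 = 345
Check: log_7(345 - 2) = log_7(343) = log_7(343) = 3 ✓

x = 345


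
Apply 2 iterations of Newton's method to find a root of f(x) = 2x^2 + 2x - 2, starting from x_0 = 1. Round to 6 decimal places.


Newton's method: x_(n+1) = x_n - f(x_n)/f'(x_n)
f(x) = 2x^2 + 2x - 2
f'(x) = 4x + 2

Iteration 1:
  f(1.000000) = 2.000000
  f'(1.000000) = 6.000000
  x_1 = 1.000000 - (2.000000)/(6.000000) = 0.666667

Iteration 2:
  f(0.666667) = 0.222222
  f'(0.666667) = 4.666667
  x_2 = 0.666667 - (0.222222)/(4.666667) = 0.619048

x_2 = 0.619048


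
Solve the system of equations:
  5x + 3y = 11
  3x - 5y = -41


Using Cramer's rule:
Determinant D = (5)(-5) - (3)(3) = -25 - 9 = -34
Dx = (11)(-5) - (-41)(3) = -55 + 123 = 68
Dy = (5)(-41) - (3)(11) = -205 - 33 = -238
x = Dx/D = 68/-34 = -2
y = Dy/D = -238/-34 = 7

x = -2, y = 7


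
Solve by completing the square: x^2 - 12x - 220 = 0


Start: x^2 - 12x - 220 = 0
Move constant: x^2 - 12x = 220
Half of -12 is -6, squared is 36
Add 36 to both sides: x^2 - 12x + 36 = 256
(x - 6)^2 = 256
x - 6 = ±16
x = 6 + 16 = 22 or x = 6 - 16 = -10

x = -10, x = 22


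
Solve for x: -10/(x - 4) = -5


Multiply both sides by (x - 4): -10 = -5(x - 4)
Distribute: -10 = -5x + 20
-5x = -10 - 20 = -30
x = 6

x = 6


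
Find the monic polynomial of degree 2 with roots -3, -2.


A monic polynomial with roots -3, -2 is:
p(x) = (x + 3)(x + 2)
After multiplying by (x + 3): x + 3
After multiplying by (x + 2): x^2 + 5x + 6

x^2 + 5x + 6


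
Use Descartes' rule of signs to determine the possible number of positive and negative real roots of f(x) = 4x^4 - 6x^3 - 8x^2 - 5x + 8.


Descartes' rule of signs:

For positive roots, count sign changes in f(x) = 4x^4 - 6x^3 - 8x^2 - 5x + 8:
Signs of coefficients: +, -, -, -, +
Number of sign changes: 2
Possible positive real roots: 2, 0

For negative roots, examine f(-x) = 4x^4 + 6x^3 - 8x^2 + 5x + 8:
Signs of coefficients: +, +, -, +, +
Number of sign changes: 2
Possible negative real roots: 2, 0

Positive roots: 2 or 0; Negative roots: 2 or 0


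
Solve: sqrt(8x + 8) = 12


Square both sides: 8x + 8 = 12^2 = 144
8x = 144 - 8 = 136
x = 17
Check: sqrt(8*17 + 8) = sqrt(144) = 12 ✓

x = 17


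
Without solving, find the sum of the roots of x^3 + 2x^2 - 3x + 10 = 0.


By Vieta's formulas for x^3 + bx^2 + cx + d = 0:
  r1 + r2 + r3 = -b/a = -2
  r1*r2 + r1*r3 + r2*r3 = c/a = -3
  r1*r2*r3 = -d/a = -10


Sum = -2


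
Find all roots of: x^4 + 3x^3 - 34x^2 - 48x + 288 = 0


Let p(x) = x^4 + 3x^3 - 34x^2 - 48x + 288. By the rational root theorem (leading coefficient 1), any rational root is an integer divisor of 288: try ±1, ±2, ... in turn.
Test x = 1: value = 210 ≠ 0.
Test x = -1: value = 300 ≠ 0.
Test x = 2: value = 96 ≠ 0.
Test x = -2: value = 240 ≠ 0.
Test x = 3: value = 0 ✓, so (x - 3) is a factor.
Synthetic division by (x - 3): bring down 1; 1(3) + 3 = 6; 6(3) - 34 = -16; (-16)(3) - 48 = -96; (-96)(3) + 288 = 0 → quotient x^3 + 6x^2 - 16x - 96, remainder 0.
Continue with the quotient x^3 + 6x^2 - 16x - 96 (candidates must divide 96; re-test x = 3 first in case it repeats).
Test x = 3: value = -63 ≠ 0.
Test x = -3: value = -21 ≠ 0.
Test x = 4: value = 0 ✓, so (x - 4) is a factor.
Synthetic division by (x - 4): bring down 1; 1(4) + 6 = 10; 10(4) - 16 = 24; 24(4) - 96 = 0 → quotient x^2 + 10x + 24, remainder 0.
Solve the quadratic x^2 + 10x + 24 = 0: discriminant = 10^2 - 4(1)(24) = 100 - 96 = 4.
sqrt(4) = 2, so x = (-10 ± 2)/2: x = -4 or x = -6.
Collecting all roots found:

x = -6, x = -4, x = 3, x = 4


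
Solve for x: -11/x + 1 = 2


Subtract 1 from both sides: -11/x = 1
Multiply both sides by x: -11 = 1 * x
Divide by 1: x = -11

x = -11


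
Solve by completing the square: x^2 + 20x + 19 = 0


Start: x^2 + 20x + 19 = 0
Move constant: x^2 + 20x = -19
Half of 20 is 10, squared is 100
Add 100 to both sides: x^2 + 20x + 100 = 81
(x + 10)^2 = 81
x + 10 = ±9
x = -10 + 9 = -1 or x = -10 - 9 = -19

x = -19, x = -1


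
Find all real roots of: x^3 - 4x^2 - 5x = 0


The constant term is 0, so x = 0 is a root. Factor out x:
  x(x^2 - 4x - 5) = 0
Solve the quadratic x^2 - 4x - 5 = 0: discriminant = (-4)^2 - 4(1)(-5) = 16 + 20 = 36.
sqrt(36) = 6, so x = (4 ± 6)/2: x = 5 or x = -1.

x = -1, x = 0, x = 5


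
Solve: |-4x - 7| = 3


An absolute value equation |expr| = 3 gives two cases:
Case 1: -4x - 7 = 3
  -4x = 10, so x = -5/2
Case 2: -4x - 7 = -3
  -4x = 4, so x = -1

x = -5/2, x = -1


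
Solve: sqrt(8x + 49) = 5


Square both sides: 8x + 49 = 5^2 = 25
8x = 25 - 49 = -24
x = -3
Check: sqrt(8*(-3) + 49) = sqrt(25) = 5 ✓

x = -3


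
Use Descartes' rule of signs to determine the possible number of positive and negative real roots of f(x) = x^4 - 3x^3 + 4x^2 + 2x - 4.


Descartes' rule of signs:

For positive roots, count sign changes in f(x) = x^4 - 3x^3 + 4x^2 + 2x - 4:
Signs of coefficients: +, -, +, +, -
Number of sign changes: 3
Possible positive real roots: 3, 1

For negative roots, examine f(-x) = x^4 + 3x^3 + 4x^2 - 2x - 4:
Signs of coefficients: +, +, +, -, -
Number of sign changes: 1
Possible negative real roots: 1

Positive roots: 3 or 1; Negative roots: 1


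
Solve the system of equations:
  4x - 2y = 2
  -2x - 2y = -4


Using Cramer's rule:
Determinant D = (4)(-2) - (-2)(-2) = -8 - 4 = -12
Dx = (2)(-2) - (-4)(-2) = -4 - 8 = -12
Dy = (4)(-4) - (-2)(2) = -16 + 4 = -12
x = Dx/D = -12/-12 = 1
y = Dy/D = -12/-12 = 1

x = 1, y = 1


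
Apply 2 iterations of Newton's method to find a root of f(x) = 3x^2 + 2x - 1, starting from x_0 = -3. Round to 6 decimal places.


Newton's method: x_(n+1) = x_n - f(x_n)/f'(x_n)
f(x) = 3x^2 + 2x - 1
f'(x) = 6x + 2

Iteration 1:
  f(-3.000000) = 20.000000
  f'(-3.000000) = -16.000000
  x_1 = -3.000000 - (20.000000)/(-16.000000) = -1.750000

Iteration 2:
  f(-1.750000) = 4.687500
  f'(-1.750000) = -8.500000
  x_2 = -1.750000 - (4.687500)/(-8.500000) = -1.198529

x_2 = -1.198529


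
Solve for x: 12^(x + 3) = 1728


Express both sides with the same base.
1728 = 12^3
Since the bases match, equate exponents: x + 3 = 3
So x = 3 - (3) = 0

x = 0


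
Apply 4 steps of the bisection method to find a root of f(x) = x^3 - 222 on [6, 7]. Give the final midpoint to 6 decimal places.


f(x) = x^3 - 222
f(6) = -6 < 0
f(7) = 121 > 0

Step 1: midpoint = (6.000000 + 7.000000)/2 = 6.500000
  f(6.500000) = 52.625000
  f(mid) > 0, so root is in [6.000000, 6.500000]

Step 2: midpoint = (6.000000 + 6.500000)/2 = 6.250000
  f(6.250000) = 22.140625
  f(mid) > 0, so root is in [6.000000, 6.250000]

Step 3: midpoint = (6.000000 + 6.250000)/2 = 6.125000
  f(6.125000) = 7.783203
  f(mid) > 0, so root is in [6.000000, 6.125000]

Step 4: midpoint = (6.000000 + 6.125000)/2 = 6.062500
  f(6.062500) = 0.820557
  f(mid) > 0, so root is in [6.000000, 6.062500]

midpoint = 6.062500


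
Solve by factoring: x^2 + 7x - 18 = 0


We need two numbers that multiply to -18 and add to 7.
Those numbers are -2 and 9 (since (-2) * 9 = -18 and (-2) + 9 = 7).
So x^2 + 7x - 18 = (x - 2)(x + 9) = 0
Setting each factor to zero: x = 2 or x = -9

x = -9, x = 2


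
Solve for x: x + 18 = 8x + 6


Starting with: x + 18 = 8x + 6
Move all x terms to left: (1 - 8)x = 6 - 18
Simplify: -7x = -12
Divide both sides by -7: x = 12/7

x = 12/7


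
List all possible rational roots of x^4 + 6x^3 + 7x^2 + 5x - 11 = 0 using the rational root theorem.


Rational root theorem: possible roots are ±p/q where:
  p divides the constant term (-11): p ∈ {1, 11}
  q divides the leading coefficient (1): q ∈ {1}

All possible rational roots: -11, -1, 1, 11

-11, -1, 1, 11


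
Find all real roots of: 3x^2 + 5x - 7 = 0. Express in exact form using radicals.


Using the quadratic formula: x = (-b ± sqrt(b^2 - 4ac)) / (2a)
Here a = 3, b = 5, c = -7
Discriminant = b^2 - 4ac = 5^2 - 4(3)(-7) = 25 + 84 = 109
Since discriminant = 109 > 0, there are two real roots.
x = (-5 ± sqrt(109)) / 6
Numerically: x ≈ 0.9067 or x ≈ -2.5734

x = (-5 + sqrt(109)) / 6 or x = (-5 - sqrt(109)) / 6


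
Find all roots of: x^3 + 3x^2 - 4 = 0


Let p(x) = x^3 + 3x^2 - 4. By the rational root theorem (leading coefficient 1), any rational root is an integer divisor of 4: try ±1, ±2, ... in turn.
Test x = 1: value = 0 ✓, so (x - 1) is a factor.
Synthetic division by (x - 1): bring down 1; 1(1) + 3 = 4; 4(1) + 0 = 4; 4(1) - 4 = 0 → quotient x^2 + 4x + 4, remainder 0.
Solve the quadratic x^2 + 4x + 4 = 0: discriminant = 4^2 - 4(1)(4) = 16 - 16 = 0.
Discriminant = 0, so a double root: x = -4/2 = -2.
Collecting all roots found:

x = -2 (multiplicity 2), x = 1
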